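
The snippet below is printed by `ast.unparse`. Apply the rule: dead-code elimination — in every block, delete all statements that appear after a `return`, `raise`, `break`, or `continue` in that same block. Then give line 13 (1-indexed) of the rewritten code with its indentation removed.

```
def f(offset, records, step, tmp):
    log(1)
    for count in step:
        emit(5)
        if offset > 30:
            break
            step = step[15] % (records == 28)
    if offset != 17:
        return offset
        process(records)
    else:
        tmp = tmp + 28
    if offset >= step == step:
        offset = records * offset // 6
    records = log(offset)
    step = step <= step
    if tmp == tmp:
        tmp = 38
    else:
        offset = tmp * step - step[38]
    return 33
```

records = log(offset)

Transformed code:
def f(offset, records, step, tmp):
    log(1)
    for count in step:
        emit(5)
        if offset > 30:
            break
    if offset != 17:
        return offset
    else:
        tmp = tmp + 28
    if offset >= step == step:
        offset = records * offset // 6
    records = log(offset)
    step = step <= step
    if tmp == tmp:
        tmp = 38
    else:
        offset = tmp * step - step[38]
    return 33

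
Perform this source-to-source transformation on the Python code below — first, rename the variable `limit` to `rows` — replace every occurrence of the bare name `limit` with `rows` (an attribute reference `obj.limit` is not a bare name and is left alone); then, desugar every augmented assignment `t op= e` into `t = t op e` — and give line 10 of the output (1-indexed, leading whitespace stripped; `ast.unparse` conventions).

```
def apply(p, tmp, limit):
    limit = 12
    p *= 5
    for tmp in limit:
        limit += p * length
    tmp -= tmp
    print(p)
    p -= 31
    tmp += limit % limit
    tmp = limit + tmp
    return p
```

Transformed code:
def apply(p, tmp, rows):
    rows = 12
    p = p * 5
    for tmp in rows:
        rows = rows + p * length
    tmp = tmp - tmp
    print(p)
    p = p - 31
    tmp = tmp + rows % rows
    tmp = rows + tmp
    return p

tmp = rows + tmp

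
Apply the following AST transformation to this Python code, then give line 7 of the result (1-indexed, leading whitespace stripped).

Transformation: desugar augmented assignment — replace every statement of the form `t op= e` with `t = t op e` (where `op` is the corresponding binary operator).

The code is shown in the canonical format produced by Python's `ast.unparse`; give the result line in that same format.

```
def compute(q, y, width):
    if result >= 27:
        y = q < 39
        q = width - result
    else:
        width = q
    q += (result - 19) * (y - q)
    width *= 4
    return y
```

Transformed code:
def compute(q, y, width):
    if result >= 27:
        y = q < 39
        q = width - result
    else:
        width = q
    q = q + (result - 19) * (y - q)
    width = width * 4
    return y

q = q + (result - 19) * (y - q)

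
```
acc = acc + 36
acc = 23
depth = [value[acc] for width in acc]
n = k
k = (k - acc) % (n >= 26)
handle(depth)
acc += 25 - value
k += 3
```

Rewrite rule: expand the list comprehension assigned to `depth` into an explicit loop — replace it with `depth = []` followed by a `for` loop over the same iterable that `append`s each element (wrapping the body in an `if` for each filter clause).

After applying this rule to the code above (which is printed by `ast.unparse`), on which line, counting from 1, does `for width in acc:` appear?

4

Transformed code:
acc = acc + 36
acc = 23
depth = []
for width in acc:
    depth.append(value[acc])
n = k
k = (k - acc) % (n >= 26)
handle(depth)
acc += 25 - value
k += 3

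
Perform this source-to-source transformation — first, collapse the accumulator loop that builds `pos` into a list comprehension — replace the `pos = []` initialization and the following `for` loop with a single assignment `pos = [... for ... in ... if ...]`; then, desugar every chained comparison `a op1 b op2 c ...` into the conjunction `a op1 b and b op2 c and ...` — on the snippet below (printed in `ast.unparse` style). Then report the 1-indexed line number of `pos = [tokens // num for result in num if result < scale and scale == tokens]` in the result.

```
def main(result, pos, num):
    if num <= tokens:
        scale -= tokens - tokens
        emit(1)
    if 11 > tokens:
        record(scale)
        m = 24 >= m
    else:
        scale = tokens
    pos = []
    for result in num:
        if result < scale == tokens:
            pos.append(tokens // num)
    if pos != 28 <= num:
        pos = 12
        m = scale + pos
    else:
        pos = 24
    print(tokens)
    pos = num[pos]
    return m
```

10

Transformed code:
def main(result, pos, num):
    if num <= tokens:
        scale -= tokens - tokens
        emit(1)
    if 11 > tokens:
        record(scale)
        m = 24 >= m
    else:
        scale = tokens
    pos = [tokens // num for result in num if result < scale and scale == tokens]
    if pos != 28 and 28 <= num:
        pos = 12
        m = scale + pos
    else:
        pos = 24
    print(tokens)
    pos = num[pos]
    return m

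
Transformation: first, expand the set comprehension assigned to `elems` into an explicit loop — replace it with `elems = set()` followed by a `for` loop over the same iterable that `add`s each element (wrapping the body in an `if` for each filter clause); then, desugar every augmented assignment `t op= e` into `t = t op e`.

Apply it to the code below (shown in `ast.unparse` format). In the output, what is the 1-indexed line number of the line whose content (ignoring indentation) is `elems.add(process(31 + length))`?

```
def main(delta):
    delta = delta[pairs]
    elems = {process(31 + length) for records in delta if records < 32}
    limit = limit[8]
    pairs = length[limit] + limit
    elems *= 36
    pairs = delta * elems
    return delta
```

Transformed code:
def main(delta):
    delta = delta[pairs]
    elems = set()
    for records in delta:
        if records < 32:
            elems.add(process(31 + length))
    limit = limit[8]
    pairs = length[limit] + limit
    elems = elems * 36
    pairs = delta * elems
    return delta

6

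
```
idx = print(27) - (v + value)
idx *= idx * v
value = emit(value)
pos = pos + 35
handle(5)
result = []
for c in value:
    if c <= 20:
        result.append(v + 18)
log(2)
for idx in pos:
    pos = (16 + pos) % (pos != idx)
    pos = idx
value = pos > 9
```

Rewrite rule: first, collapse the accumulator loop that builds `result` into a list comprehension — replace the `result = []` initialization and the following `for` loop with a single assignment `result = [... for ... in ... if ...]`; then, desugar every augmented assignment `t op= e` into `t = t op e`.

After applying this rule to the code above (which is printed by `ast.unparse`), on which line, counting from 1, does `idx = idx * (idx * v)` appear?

Transformed code:
idx = print(27) - (v + value)
idx = idx * (idx * v)
value = emit(value)
pos = pos + 35
handle(5)
result = [v + 18 for c in value if c <= 20]
log(2)
for idx in pos:
    pos = (16 + pos) % (pos != idx)
    pos = idx
value = pos > 9

2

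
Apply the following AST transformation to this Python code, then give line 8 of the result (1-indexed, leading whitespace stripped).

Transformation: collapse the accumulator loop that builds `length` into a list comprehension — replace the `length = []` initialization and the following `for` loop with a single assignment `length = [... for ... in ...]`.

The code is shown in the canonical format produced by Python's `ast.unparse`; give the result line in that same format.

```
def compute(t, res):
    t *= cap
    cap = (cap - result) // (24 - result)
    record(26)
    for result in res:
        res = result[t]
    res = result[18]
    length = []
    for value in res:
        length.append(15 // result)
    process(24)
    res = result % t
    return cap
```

Transformed code:
def compute(t, res):
    t *= cap
    cap = (cap - result) // (24 - result)
    record(26)
    for result in res:
        res = result[t]
    res = result[18]
    length = [15 // result for value in res]
    process(24)
    res = result % t
    return cap

length = [15 // result for value in res]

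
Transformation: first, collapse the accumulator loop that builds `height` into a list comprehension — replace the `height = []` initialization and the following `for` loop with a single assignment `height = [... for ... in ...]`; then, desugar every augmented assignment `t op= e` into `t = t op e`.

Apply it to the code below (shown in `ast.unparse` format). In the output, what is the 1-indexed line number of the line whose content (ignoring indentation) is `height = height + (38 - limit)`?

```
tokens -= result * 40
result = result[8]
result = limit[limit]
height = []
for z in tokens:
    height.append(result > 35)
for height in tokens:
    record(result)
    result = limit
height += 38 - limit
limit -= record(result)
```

Transformed code:
tokens = tokens - result * 40
result = result[8]
result = limit[limit]
height = [result > 35 for z in tokens]
for height in tokens:
    record(result)
    result = limit
height = height + (38 - limit)
limit = limit - record(result)

8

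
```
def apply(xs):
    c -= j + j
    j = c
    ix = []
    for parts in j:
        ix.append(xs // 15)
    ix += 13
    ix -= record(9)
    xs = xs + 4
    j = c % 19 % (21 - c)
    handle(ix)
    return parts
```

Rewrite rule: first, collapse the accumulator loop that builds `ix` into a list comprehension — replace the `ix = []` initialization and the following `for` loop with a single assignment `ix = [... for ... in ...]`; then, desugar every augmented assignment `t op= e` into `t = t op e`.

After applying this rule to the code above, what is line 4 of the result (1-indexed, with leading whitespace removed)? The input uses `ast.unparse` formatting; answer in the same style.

ix = [xs // 15 for parts in j]

Transformed code:
def apply(xs):
    c = c - (j + j)
    j = c
    ix = [xs // 15 for parts in j]
    ix = ix + 13
    ix = ix - record(9)
    xs = xs + 4
    j = c % 19 % (21 - c)
    handle(ix)
    return parts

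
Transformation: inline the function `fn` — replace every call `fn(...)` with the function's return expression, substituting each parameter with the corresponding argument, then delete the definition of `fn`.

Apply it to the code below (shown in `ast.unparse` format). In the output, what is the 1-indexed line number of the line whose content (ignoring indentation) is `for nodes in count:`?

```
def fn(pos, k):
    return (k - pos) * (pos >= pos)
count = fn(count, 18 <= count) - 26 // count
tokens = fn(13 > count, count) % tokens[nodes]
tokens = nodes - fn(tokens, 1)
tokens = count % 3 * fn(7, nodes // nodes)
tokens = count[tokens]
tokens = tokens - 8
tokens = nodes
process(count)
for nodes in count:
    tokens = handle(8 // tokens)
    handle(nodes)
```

9

Transformed code:
count = ((18 <= count) - count) * (count >= count) - 26 // count
tokens = (count - (13 > count)) * ((13 > count) >= (13 > count)) % tokens[nodes]
tokens = nodes - (1 - tokens) * (tokens >= tokens)
tokens = count % 3 * ((nodes // nodes - 7) * (7 >= 7))
tokens = count[tokens]
tokens = tokens - 8
tokens = nodes
process(count)
for nodes in count:
    tokens = handle(8 // tokens)
    handle(nodes)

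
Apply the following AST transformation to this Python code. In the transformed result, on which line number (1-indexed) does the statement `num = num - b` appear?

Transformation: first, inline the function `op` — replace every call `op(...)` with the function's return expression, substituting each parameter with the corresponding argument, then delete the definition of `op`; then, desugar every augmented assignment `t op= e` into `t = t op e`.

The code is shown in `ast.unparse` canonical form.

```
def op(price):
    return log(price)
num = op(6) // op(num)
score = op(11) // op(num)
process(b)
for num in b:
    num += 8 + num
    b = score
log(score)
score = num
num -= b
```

Transformed code:
num = log(6) // log(num)
score = log(11) // log(num)
process(b)
for num in b:
    num = num + (8 + num)
    b = score
log(score)
score = num
num = num - b

9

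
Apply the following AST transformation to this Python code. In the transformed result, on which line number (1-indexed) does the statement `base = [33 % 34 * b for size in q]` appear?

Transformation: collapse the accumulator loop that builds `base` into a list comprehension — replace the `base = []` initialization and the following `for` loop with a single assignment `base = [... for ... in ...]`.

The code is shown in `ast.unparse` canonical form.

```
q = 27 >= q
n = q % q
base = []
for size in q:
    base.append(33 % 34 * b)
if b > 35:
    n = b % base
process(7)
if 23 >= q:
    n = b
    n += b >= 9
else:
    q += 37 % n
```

Transformed code:
q = 27 >= q
n = q % q
base = [33 % 34 * b for size in q]
if b > 35:
    n = b % base
process(7)
if 23 >= q:
    n = b
    n += b >= 9
else:
    q += 37 % n

3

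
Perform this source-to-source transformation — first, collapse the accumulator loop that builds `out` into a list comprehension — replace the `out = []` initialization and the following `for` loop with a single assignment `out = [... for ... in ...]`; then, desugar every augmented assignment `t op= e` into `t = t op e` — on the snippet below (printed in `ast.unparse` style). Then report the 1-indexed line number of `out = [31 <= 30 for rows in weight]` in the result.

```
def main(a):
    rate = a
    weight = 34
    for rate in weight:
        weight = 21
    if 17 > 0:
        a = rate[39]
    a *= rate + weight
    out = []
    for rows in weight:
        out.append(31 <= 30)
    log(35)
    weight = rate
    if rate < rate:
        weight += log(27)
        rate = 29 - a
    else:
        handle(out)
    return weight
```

9

Transformed code:
def main(a):
    rate = a
    weight = 34
    for rate in weight:
        weight = 21
    if 17 > 0:
        a = rate[39]
    a = a * (rate + weight)
    out = [31 <= 30 for rows in weight]
    log(35)
    weight = rate
    if rate < rate:
        weight = weight + log(27)
        rate = 29 - a
    else:
        handle(out)
    return weight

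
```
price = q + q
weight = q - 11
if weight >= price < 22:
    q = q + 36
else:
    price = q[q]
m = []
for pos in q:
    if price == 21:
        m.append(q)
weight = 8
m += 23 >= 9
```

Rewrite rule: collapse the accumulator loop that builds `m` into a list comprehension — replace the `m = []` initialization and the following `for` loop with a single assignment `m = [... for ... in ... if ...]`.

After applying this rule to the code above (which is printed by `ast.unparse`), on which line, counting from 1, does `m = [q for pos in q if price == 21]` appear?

Transformed code:
price = q + q
weight = q - 11
if weight >= price < 22:
    q = q + 36
else:
    price = q[q]
m = [q for pos in q if price == 21]
weight = 8
m += 23 >= 9

7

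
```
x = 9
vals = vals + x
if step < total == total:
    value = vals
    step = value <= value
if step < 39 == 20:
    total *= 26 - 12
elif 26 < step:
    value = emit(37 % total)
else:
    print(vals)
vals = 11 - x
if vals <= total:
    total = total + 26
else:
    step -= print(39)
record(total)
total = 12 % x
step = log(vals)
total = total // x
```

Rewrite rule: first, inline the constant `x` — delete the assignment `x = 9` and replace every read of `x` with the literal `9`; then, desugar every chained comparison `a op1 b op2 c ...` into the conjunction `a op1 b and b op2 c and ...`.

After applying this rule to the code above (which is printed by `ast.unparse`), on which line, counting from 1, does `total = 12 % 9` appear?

17

Transformed code:
vals = vals + 9
if step < total and total == total:
    value = vals
    step = value <= value
if step < 39 and 39 == 20:
    total *= 26 - 12
elif 26 < step:
    value = emit(37 % total)
else:
    print(vals)
vals = 11 - 9
if vals <= total:
    total = total + 26
else:
    step -= print(39)
record(total)
total = 12 % 9
step = log(vals)
total = total // 9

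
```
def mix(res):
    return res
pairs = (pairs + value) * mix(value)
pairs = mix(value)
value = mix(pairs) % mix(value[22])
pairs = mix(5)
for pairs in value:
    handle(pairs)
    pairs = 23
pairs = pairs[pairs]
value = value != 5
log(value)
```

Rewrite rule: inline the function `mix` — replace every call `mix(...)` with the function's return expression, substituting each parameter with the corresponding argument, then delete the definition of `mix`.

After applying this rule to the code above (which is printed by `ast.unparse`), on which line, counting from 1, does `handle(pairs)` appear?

6

Transformed code:
pairs = (pairs + value) * value
pairs = value
value = pairs % value[22]
pairs = 5
for pairs in value:
    handle(pairs)
    pairs = 23
pairs = pairs[pairs]
value = value != 5
log(value)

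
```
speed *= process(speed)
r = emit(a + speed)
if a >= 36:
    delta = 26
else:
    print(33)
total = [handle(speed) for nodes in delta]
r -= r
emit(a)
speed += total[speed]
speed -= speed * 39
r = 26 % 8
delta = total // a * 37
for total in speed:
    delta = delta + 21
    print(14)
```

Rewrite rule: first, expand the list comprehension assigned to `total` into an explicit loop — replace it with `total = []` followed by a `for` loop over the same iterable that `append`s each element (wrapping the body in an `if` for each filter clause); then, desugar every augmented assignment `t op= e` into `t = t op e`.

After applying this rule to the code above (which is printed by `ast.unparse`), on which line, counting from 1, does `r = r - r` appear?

10

Transformed code:
speed = speed * process(speed)
r = emit(a + speed)
if a >= 36:
    delta = 26
else:
    print(33)
total = []
for nodes in delta:
    total.append(handle(speed))
r = r - r
emit(a)
speed = speed + total[speed]
speed = speed - speed * 39
r = 26 % 8
delta = total // a * 37
for total in speed:
    delta = delta + 21
    print(14)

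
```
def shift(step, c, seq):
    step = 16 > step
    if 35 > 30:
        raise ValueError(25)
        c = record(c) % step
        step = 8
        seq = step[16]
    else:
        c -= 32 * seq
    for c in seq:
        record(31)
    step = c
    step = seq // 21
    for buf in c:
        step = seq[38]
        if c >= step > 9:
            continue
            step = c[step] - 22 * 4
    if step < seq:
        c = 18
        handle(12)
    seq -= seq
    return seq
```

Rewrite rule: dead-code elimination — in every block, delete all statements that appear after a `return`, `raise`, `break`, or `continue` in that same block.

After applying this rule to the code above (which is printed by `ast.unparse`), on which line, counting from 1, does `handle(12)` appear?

Transformed code:
def shift(step, c, seq):
    step = 16 > step
    if 35 > 30:
        raise ValueError(25)
    else:
        c -= 32 * seq
    for c in seq:
        record(31)
    step = c
    step = seq // 21
    for buf in c:
        step = seq[38]
        if c >= step > 9:
            continue
    if step < seq:
        c = 18
        handle(12)
    seq -= seq
    return seq

17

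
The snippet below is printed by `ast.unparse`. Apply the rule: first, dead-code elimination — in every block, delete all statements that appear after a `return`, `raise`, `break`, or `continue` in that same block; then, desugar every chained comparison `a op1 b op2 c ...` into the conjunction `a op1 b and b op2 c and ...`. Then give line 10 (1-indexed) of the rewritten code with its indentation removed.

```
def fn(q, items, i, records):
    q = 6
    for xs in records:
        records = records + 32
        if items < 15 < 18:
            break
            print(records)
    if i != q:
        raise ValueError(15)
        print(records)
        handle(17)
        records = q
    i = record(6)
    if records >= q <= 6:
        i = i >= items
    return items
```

if records >= q and q <= 6:

Transformed code:
def fn(q, items, i, records):
    q = 6
    for xs in records:
        records = records + 32
        if items < 15 and 15 < 18:
            break
    if i != q:
        raise ValueError(15)
    i = record(6)
    if records >= q and q <= 6:
        i = i >= items
    return items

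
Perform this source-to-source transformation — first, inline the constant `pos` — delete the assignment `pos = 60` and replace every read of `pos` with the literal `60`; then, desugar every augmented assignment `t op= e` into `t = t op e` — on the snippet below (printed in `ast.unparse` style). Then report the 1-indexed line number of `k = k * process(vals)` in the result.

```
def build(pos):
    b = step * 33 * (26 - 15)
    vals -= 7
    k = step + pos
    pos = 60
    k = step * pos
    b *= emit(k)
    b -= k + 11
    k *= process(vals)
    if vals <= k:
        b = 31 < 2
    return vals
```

Transformed code:
def build(pos):
    b = step * 33 * (26 - 15)
    vals = vals - 7
    k = step + 60
    k = step * 60
    b = b * emit(k)
    b = b - (k + 11)
    k = k * process(vals)
    if vals <= k:
        b = 31 < 2
    return vals

8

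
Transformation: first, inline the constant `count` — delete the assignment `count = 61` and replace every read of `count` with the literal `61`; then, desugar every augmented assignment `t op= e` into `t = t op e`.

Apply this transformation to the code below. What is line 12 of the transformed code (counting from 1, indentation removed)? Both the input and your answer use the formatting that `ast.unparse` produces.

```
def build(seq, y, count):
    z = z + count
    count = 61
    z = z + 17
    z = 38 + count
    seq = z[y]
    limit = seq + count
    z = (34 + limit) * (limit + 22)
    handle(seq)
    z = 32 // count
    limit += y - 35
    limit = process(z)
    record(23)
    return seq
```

Transformed code:
def build(seq, y, count):
    z = z + 61
    z = z + 17
    z = 38 + 61
    seq = z[y]
    limit = seq + 61
    z = (34 + limit) * (limit + 22)
    handle(seq)
    z = 32 // 61
    limit = limit + (y - 35)
    limit = process(z)
    record(23)
    return seq

record(23)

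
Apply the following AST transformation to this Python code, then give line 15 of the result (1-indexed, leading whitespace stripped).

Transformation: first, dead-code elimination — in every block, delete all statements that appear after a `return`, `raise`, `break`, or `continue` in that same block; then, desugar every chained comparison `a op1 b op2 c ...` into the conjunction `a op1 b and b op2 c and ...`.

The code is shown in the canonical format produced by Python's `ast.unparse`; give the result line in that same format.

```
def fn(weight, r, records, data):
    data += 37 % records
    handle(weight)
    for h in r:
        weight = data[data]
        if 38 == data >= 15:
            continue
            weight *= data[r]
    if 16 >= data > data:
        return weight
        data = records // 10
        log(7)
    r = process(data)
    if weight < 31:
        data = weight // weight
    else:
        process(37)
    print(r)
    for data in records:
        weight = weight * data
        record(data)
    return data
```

Transformed code:
def fn(weight, r, records, data):
    data += 37 % records
    handle(weight)
    for h in r:
        weight = data[data]
        if 38 == data and data >= 15:
            continue
    if 16 >= data and data > data:
        return weight
    r = process(data)
    if weight < 31:
        data = weight // weight
    else:
        process(37)
    print(r)
    for data in records:
        weight = weight * data
        record(data)
    return data

print(r)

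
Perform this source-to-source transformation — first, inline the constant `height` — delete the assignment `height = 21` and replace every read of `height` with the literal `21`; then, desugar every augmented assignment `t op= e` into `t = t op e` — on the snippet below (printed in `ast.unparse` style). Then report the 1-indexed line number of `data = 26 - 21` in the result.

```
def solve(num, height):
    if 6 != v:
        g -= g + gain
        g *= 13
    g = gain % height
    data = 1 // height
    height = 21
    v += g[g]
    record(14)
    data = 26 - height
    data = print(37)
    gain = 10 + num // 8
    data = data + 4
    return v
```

9

Transformed code:
def solve(num, height):
    if 6 != v:
        g = g - (g + gain)
        g = g * 13
    g = gain % 21
    data = 1 // 21
    v = v + g[g]
    record(14)
    data = 26 - 21
    data = print(37)
    gain = 10 + num // 8
    data = data + 4
    return v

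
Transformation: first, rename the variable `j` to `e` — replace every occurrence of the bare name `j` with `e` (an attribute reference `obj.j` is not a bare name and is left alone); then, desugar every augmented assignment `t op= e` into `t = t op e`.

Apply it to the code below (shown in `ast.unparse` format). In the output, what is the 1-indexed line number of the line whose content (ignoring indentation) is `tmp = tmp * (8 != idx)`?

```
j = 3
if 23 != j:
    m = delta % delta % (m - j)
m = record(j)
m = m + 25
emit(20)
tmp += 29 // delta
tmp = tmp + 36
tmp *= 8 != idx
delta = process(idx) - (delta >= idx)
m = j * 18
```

9

Transformed code:
e = 3
if 23 != e:
    m = delta % delta % (m - e)
m = record(e)
m = m + 25
emit(20)
tmp = tmp + 29 // delta
tmp = tmp + 36
tmp = tmp * (8 != idx)
delta = process(idx) - (delta >= idx)
m = e * 18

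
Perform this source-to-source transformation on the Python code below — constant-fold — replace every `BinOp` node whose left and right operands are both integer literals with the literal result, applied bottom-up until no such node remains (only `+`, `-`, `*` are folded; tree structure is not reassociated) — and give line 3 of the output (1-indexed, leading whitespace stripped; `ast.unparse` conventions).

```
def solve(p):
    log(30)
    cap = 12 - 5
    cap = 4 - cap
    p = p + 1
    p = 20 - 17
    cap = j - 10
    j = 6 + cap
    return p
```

cap = 7

Transformed code:
def solve(p):
    log(30)
    cap = 7
    cap = 4 - cap
    p = p + 1
    p = 3
    cap = j - 10
    j = 6 + cap
    return p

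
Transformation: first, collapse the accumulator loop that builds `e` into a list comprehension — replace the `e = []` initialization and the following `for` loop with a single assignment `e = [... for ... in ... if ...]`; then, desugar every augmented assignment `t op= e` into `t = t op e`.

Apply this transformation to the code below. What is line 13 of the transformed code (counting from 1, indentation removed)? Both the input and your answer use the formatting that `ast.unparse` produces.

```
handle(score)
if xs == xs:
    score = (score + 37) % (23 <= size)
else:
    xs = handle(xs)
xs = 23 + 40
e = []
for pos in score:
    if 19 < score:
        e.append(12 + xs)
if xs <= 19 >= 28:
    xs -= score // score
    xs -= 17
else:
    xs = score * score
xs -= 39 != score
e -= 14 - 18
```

xs = xs - (39 != score)

Transformed code:
handle(score)
if xs == xs:
    score = (score + 37) % (23 <= size)
else:
    xs = handle(xs)
xs = 23 + 40
e = [12 + xs for pos in score if 19 < score]
if xs <= 19 >= 28:
    xs = xs - score // score
    xs = xs - 17
else:
    xs = score * score
xs = xs - (39 != score)
e = e - (14 - 18)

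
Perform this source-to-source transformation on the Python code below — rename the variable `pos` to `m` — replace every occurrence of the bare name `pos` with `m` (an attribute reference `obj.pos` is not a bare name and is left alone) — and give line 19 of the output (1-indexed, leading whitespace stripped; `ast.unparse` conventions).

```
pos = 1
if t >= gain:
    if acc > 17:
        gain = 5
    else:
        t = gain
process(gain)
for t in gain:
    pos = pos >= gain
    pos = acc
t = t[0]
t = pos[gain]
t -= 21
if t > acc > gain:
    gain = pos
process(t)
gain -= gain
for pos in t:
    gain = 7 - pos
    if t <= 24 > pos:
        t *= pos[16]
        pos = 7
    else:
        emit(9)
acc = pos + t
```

Transformed code:
m = 1
if t >= gain:
    if acc > 17:
        gain = 5
    else:
        t = gain
process(gain)
for t in gain:
    m = m >= gain
    m = acc
t = t[0]
t = m[gain]
t -= 21
if t > acc > gain:
    gain = m
process(t)
gain -= gain
for m in t:
    gain = 7 - m
    if t <= 24 > m:
        t *= m[16]
        m = 7
    else:
        emit(9)
acc = m + t

gain = 7 - m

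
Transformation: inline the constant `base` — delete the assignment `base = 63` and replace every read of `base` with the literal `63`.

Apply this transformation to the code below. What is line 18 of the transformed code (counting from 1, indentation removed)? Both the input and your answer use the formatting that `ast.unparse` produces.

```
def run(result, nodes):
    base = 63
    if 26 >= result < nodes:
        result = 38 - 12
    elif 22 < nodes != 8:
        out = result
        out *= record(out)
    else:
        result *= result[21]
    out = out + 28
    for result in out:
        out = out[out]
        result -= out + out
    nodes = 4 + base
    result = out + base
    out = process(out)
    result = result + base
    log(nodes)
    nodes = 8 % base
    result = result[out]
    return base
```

Transformed code:
def run(result, nodes):
    if 26 >= result < nodes:
        result = 38 - 12
    elif 22 < nodes != 8:
        out = result
        out *= record(out)
    else:
        result *= result[21]
    out = out + 28
    for result in out:
        out = out[out]
        result -= out + out
    nodes = 4 + 63
    result = out + 63
    out = process(out)
    result = result + 63
    log(nodes)
    nodes = 8 % 63
    result = result[out]
    return 63

nodes = 8 % 63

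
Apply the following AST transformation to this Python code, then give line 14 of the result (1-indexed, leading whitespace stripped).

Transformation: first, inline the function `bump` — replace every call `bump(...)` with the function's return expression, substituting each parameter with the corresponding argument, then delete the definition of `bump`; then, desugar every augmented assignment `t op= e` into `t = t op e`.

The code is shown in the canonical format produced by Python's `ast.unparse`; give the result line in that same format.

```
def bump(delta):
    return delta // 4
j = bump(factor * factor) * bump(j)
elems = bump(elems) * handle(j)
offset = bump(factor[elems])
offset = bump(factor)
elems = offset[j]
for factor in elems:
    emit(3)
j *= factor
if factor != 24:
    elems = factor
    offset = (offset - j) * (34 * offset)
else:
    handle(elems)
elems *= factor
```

Transformed code:
j = factor * factor // 4 * (j // 4)
elems = elems // 4 * handle(j)
offset = factor[elems] // 4
offset = factor // 4
elems = offset[j]
for factor in elems:
    emit(3)
j = j * factor
if factor != 24:
    elems = factor
    offset = (offset - j) * (34 * offset)
else:
    handle(elems)
elems = elems * factor

elems = elems * factor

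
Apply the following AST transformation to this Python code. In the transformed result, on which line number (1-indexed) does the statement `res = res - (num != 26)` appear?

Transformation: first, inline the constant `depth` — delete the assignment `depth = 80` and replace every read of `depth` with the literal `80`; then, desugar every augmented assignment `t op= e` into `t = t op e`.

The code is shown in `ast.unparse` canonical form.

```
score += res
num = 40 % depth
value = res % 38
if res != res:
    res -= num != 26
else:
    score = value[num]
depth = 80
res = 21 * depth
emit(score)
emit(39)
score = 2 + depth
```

5

Transformed code:
score = score + res
num = 40 % 80
value = res % 38
if res != res:
    res = res - (num != 26)
else:
    score = value[num]
res = 21 * 80
emit(score)
emit(39)
score = 2 + 80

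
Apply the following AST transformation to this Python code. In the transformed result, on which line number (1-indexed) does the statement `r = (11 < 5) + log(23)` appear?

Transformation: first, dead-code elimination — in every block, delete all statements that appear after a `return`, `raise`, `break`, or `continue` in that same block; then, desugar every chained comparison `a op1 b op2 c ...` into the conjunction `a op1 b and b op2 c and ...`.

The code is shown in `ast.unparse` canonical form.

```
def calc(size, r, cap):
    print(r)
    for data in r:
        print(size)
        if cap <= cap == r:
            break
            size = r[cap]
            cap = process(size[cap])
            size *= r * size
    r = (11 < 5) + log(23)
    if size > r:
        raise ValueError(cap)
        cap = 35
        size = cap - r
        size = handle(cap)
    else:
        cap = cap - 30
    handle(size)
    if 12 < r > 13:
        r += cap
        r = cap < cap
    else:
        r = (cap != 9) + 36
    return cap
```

7

Transformed code:
def calc(size, r, cap):
    print(r)
    for data in r:
        print(size)
        if cap <= cap and cap == r:
            break
    r = (11 < 5) + log(23)
    if size > r:
        raise ValueError(cap)
    else:
        cap = cap - 30
    handle(size)
    if 12 < r and r > 13:
        r += cap
        r = cap < cap
    else:
        r = (cap != 9) + 36
    return cap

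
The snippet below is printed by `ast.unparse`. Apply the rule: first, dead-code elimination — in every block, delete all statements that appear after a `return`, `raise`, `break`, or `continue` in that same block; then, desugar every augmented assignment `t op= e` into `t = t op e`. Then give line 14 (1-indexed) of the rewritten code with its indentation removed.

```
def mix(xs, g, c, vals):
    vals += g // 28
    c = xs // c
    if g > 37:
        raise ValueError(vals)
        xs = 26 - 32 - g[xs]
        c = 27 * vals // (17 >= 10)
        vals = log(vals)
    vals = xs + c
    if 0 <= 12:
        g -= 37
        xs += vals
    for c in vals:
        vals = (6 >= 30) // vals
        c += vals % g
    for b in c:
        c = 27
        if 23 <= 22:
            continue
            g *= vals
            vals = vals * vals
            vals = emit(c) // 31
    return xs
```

Transformed code:
def mix(xs, g, c, vals):
    vals = vals + g // 28
    c = xs // c
    if g > 37:
        raise ValueError(vals)
    vals = xs + c
    if 0 <= 12:
        g = g - 37
        xs = xs + vals
    for c in vals:
        vals = (6 >= 30) // vals
        c = c + vals % g
    for b in c:
        c = 27
        if 23 <= 22:
            continue
    return xs

c = 27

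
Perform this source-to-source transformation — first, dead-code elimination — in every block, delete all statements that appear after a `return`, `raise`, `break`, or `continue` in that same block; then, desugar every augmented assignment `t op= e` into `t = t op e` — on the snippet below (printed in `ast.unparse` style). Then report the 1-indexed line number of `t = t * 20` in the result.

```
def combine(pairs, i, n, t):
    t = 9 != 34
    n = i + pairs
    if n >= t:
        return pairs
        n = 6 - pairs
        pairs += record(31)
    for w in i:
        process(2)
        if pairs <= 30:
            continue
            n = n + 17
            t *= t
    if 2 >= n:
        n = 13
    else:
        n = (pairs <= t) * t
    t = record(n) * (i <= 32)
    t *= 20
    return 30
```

Transformed code:
def combine(pairs, i, n, t):
    t = 9 != 34
    n = i + pairs
    if n >= t:
        return pairs
    for w in i:
        process(2)
        if pairs <= 30:
            continue
    if 2 >= n:
        n = 13
    else:
        n = (pairs <= t) * t
    t = record(n) * (i <= 32)
    t = t * 20
    return 30

15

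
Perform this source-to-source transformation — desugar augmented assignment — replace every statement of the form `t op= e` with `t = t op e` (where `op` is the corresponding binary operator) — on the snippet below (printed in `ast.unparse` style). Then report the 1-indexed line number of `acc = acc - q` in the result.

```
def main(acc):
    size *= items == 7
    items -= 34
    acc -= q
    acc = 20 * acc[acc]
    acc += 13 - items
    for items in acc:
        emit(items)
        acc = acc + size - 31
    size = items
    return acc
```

Transformed code:
def main(acc):
    size = size * (items == 7)
    items = items - 34
    acc = acc - q
    acc = 20 * acc[acc]
    acc = acc + (13 - items)
    for items in acc:
        emit(items)
        acc = acc + size - 31
    size = items
    return acc

4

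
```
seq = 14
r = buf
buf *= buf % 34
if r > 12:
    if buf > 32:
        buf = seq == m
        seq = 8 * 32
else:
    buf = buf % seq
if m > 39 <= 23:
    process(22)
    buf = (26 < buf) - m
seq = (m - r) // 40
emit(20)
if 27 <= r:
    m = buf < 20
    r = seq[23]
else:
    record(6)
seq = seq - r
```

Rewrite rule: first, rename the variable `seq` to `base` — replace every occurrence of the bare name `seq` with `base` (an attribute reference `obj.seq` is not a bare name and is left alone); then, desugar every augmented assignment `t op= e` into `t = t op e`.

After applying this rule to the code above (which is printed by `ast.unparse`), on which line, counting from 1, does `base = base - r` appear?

20

Transformed code:
base = 14
r = buf
buf = buf * (buf % 34)
if r > 12:
    if buf > 32:
        buf = base == m
        base = 8 * 32
else:
    buf = buf % base
if m > 39 <= 23:
    process(22)
    buf = (26 < buf) - m
base = (m - r) // 40
emit(20)
if 27 <= r:
    m = buf < 20
    r = base[23]
else:
    record(6)
base = base - r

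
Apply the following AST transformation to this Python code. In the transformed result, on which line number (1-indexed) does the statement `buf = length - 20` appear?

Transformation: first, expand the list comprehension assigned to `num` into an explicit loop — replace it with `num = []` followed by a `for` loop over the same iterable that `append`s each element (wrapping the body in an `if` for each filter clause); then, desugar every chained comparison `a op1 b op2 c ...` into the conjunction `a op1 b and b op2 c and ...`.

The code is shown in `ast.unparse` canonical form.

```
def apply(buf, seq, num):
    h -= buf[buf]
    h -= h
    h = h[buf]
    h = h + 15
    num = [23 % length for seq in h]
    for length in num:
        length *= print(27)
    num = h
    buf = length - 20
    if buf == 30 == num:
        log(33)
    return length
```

Transformed code:
def apply(buf, seq, num):
    h -= buf[buf]
    h -= h
    h = h[buf]
    h = h + 15
    num = []
    for seq in h:
        num.append(23 % length)
    for length in num:
        length *= print(27)
    num = h
    buf = length - 20
    if buf == 30 and 30 == num:
        log(33)
    return length

12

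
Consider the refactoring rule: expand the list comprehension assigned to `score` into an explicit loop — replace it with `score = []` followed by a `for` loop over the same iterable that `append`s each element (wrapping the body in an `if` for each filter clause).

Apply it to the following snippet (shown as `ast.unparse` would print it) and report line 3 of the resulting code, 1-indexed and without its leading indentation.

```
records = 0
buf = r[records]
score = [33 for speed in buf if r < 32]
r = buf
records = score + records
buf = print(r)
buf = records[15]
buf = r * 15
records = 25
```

Transformed code:
records = 0
buf = r[records]
score = []
for speed in buf:
    if r < 32:
        score.append(33)
r = buf
records = score + records
buf = print(r)
buf = records[15]
buf = r * 15
records = 25

score = []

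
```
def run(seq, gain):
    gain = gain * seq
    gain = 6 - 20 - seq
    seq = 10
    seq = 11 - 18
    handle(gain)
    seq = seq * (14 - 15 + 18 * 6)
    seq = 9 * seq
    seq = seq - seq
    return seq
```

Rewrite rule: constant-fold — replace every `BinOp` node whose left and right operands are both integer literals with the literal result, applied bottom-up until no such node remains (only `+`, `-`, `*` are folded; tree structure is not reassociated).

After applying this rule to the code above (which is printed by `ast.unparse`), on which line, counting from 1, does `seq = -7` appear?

Transformed code:
def run(seq, gain):
    gain = gain * seq
    gain = -14 - seq
    seq = 10
    seq = -7
    handle(gain)
    seq = seq * 107
    seq = 9 * seq
    seq = seq - seq
    return seq

5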